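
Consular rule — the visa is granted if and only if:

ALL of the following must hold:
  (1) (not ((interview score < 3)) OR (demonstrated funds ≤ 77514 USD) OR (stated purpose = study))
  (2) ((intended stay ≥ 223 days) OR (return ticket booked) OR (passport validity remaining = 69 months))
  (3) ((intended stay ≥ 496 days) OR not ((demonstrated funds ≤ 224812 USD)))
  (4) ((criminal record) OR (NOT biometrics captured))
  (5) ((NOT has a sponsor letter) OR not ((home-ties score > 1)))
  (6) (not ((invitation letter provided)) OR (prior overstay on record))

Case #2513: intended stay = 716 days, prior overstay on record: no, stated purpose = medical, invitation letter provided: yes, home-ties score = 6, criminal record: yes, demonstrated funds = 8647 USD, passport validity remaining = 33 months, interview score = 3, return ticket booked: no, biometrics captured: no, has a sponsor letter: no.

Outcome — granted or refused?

Atomic conditions:
  interview score < 3: 3 < 3 is false
  demonstrated funds ≤ 77514 USD: 8647 ≤ 77514 is true
  stated purpose = study: medical == study is false
  intended stay ≥ 223 days: 716 ≥ 223 is true
  return ticket booked: no → false
  passport validity remaining = 69 months: 33 == 69 is false
  intended stay ≥ 496 days: 716 ≥ 496 is true
  demonstrated funds ≤ 224812 USD: 8647 ≤ 224812 is true
  criminal record: yes → true
  NOT biometrics captured: no → true
  NOT has a sponsor letter: no → true
  home-ties score > 1: 6 > 1 is true
  invitation letter provided: yes → true
  prior overstay on record: no → false
Combine:
[1.1] NOT false = true
[1] true OR true OR false = true
[2] true OR false OR false = true
[3.2] NOT true = false
[3] true OR false = true
[4] true OR true = true
[5.2] NOT true = false
[5] true OR false = true
[6.1] NOT true = false
[6] false OR false = false
[root] true AND true AND true AND true AND true AND false = false
Overall: false → refused

Refused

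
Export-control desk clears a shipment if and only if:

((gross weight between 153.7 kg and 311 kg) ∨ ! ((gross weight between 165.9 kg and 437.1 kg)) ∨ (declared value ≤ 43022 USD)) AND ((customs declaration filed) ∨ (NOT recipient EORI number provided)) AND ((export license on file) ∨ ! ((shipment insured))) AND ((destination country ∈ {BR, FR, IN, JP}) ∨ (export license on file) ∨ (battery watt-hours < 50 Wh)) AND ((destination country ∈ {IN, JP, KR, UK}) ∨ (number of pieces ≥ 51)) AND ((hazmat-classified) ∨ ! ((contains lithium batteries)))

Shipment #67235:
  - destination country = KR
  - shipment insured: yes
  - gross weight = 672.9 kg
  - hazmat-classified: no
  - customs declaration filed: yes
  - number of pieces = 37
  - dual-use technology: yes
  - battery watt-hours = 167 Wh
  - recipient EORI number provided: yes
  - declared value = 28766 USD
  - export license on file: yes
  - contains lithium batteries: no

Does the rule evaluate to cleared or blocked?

Atomic conditions:
  gross weight between 153.7 kg and 311 kg: 672.9 in [153.7, 311] is false
  gross weight between 165.9 kg and 437.1 kg: 672.9 in [165.9, 437.1] is false
  declared value ≤ 43022 USD: 28766 ≤ 43022 is true
  customs declaration filed: yes → true
  NOT recipient EORI number provided: yes → false
  export license on file: yes → true
  shipment insured: yes → true
  destination country ∈ {BR, FR, IN, JP}: KR is not in the set → false
  battery watt-hours < 50 Wh: 167 < 50 is false
  destination country ∈ {IN, JP, KR, UK}: KR is in the set → true
  number of pieces ≥ 51: 37 ≥ 51 is false
  hazmat-classified: no → false
  contains lithium batteries: no → false
Combine:
[1.2] NOT false = true
[1] false OR true OR true = true
[2] true OR false = true
[3.2] NOT true = false
[3] true OR false = true
[4] false OR true OR false = true
[5] true OR false = true
[6.2] NOT false = true
[6] false OR true = true
[root] true AND true AND true AND true AND true AND true = true
Overall: true → cleared

Cleared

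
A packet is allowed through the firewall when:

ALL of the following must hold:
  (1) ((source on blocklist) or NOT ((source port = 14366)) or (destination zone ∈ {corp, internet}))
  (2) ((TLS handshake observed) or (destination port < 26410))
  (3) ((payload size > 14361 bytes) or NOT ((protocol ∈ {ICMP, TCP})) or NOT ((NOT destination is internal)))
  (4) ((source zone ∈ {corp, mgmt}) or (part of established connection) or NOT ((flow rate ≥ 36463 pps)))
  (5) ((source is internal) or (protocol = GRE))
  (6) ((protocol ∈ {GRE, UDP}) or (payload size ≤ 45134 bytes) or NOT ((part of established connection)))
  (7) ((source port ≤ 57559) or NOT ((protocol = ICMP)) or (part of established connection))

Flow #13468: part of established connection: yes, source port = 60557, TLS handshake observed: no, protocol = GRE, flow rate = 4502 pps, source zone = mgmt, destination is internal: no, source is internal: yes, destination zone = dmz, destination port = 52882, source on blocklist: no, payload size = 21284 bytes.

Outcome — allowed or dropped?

Dropped

Atomic conditions:
  source on blocklist: no → false
  source port = 14366: 60557 == 14366 is false
  destination zone ∈ {corp, internet}: dmz is not in the set → false
  TLS handshake observed: no → false
  destination port < 26410: 52882 < 26410 is false
  payload size > 14361 bytes: 21284 > 14361 is true
  protocol ∈ {ICMP, TCP}: GRE is not in the set → false
  NOT destination is internal: no → true
  source zone ∈ {corp, mgmt}: mgmt is in the set → true
  part of established connection: yes → true
  flow rate ≥ 36463 pps: 4502 ≥ 36463 is false
  source is internal: yes → true
  protocol = GRE: GRE == GRE is true
  protocol ∈ {GRE, UDP}: GRE is in the set → true
  payload size ≤ 45134 bytes: 21284 ≤ 45134 is true
  source port ≤ 57559: 60557 ≤ 57559 is false
  protocol = ICMP: GRE == ICMP is false
Combine:
[1.2] NOT false = true
[1] false OR true OR false = true
[2] false OR false = false
[3.2] NOT false = true
[3.3] NOT true = false
[3] true OR true OR false = true
[4.3] NOT false = true
[4] true OR true OR true = true
[5] true OR true = true
[6.3] NOT true = false
[6] true OR true OR false = true
[7.2] NOT false = true
[7] false OR true OR true = true
[root] true AND false AND true AND true AND true AND true AND true = false
Overall: false → dropped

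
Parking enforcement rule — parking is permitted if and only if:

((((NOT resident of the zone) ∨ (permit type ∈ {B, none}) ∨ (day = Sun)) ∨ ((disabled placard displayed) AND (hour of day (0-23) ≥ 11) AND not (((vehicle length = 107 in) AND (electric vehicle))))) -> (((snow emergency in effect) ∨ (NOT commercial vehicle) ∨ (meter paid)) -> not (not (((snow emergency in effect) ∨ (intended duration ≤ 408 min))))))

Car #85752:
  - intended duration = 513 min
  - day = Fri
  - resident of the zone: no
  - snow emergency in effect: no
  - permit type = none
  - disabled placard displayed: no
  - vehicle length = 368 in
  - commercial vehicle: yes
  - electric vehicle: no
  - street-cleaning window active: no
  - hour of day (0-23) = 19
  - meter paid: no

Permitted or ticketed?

Atomic conditions:
  NOT resident of the zone: no → true
  permit type ∈ {B, none}: none is in the set → true
  day = Sun: Fri == Sun is false
  disabled placard displayed: no → false
  hour of day (0-23) ≥ 11: 19 ≥ 11 is true
  vehicle length = 107 in: 368 == 107 is false
  electric vehicle: no → false
  snow emergency in effect: no → false
  NOT commercial vehicle: yes → false
  meter paid: no → false
  intended duration ≤ 408 min: 513 ≤ 408 is false
Combine:
[1.1] true OR true OR false = true
[1.2.3.1] false AND false = false
[1.2.3] NOT false = true
[1.2] false AND true AND true = false
[1] true OR false = true
[2.1] false OR false OR false = false
[2.2.1.1] false OR false = false
[2.2.1] NOT false = true
[2.2] NOT true = false
[2] false → false (antecedent false ⇒ implication holds) = true
[root] true → true = true
Overall: true → permitted

Permitted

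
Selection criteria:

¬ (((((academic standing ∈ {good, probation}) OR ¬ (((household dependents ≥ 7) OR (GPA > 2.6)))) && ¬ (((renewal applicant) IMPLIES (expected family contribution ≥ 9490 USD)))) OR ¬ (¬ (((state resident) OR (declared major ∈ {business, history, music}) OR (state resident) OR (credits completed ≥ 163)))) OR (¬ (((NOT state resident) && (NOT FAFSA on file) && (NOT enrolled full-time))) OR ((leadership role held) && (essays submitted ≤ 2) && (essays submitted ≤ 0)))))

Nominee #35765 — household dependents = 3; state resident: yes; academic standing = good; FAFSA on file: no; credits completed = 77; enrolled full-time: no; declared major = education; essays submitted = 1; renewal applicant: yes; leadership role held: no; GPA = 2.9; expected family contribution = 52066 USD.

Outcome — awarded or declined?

Atomic conditions:
  academic standing ∈ {good, probation}: good is in the set → true
  household dependents ≥ 7: 3 ≥ 7 is false
  GPA > 2.6: 2.9 > 2.6 is true
  renewal applicant: yes → true
  expected family contribution ≥ 9490 USD: 52066 ≥ 9490 is true
  state resident: yes → true
  declared major ∈ {business, history, music}: education is not in the set → false
  credits completed ≥ 163: 77 ≥ 163 is false
  NOT state resident: yes → false
  NOT FAFSA on file: no → true
  NOT enrolled full-time: no → true
  leadership role held: no → false
  essays submitted ≤ 2: 1 ≤ 2 is true
  essays submitted ≤ 0: 1 ≤ 0 is false
Combine:
[1.1.1.2.1] false OR true = true
[1.1.1.2] NOT true = false
[1.1.1] true OR false = true
[1.1.2.1] true → true = true
[1.1.2] NOT true = false
[1.1] true AND false = false
[1.2.1.1] true OR false OR true OR false = true
[1.2.1] NOT true = false
[1.2] NOT false = true
[1.3.1.1] false AND true AND true = false
[1.3.1] NOT false = true
[1.3.2] false AND true AND false = false
[1.3] true OR false = true
[1] false OR true OR true = true
[root] NOT true = false
Overall: false → declined

Declined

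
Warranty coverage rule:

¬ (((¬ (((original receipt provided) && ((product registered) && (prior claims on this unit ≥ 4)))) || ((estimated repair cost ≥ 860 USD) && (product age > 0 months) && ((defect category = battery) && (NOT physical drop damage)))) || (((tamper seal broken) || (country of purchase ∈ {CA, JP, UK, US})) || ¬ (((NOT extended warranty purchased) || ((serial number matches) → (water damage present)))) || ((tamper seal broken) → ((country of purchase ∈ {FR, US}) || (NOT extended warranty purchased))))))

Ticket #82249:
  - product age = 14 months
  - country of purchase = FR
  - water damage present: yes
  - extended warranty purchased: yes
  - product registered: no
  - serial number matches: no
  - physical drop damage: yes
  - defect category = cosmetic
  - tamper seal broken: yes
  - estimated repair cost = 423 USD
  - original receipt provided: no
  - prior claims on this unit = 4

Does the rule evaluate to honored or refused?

Refused

Atomic conditions:
  original receipt provided: no → false
  product registered: no → false
  prior claims on this unit ≥ 4: 4 ≥ 4 is true
  estimated repair cost ≥ 860 USD: 423 ≥ 860 is false
  product age > 0 months: 14 > 0 is true
  defect category = battery: cosmetic == battery is false
  NOT physical drop damage: yes → false
  tamper seal broken: yes → true
  country of purchase ∈ {CA, JP, UK, US}: FR is not in the set → false
  NOT extended warranty purchased: yes → false
  serial number matches: no → false
  water damage present: yes → true
  country of purchase ∈ {FR, US}: FR is in the set → true
Combine:
[1.1.1.1.2] false AND true = false
[1.1.1.1] false AND false = false
[1.1.1] NOT false = true
[1.1.2.3] false AND false = false
[1.1.2] false AND true AND false = false
[1.1] true OR false = true
[1.2.1] true OR false = true
[1.2.2.1.2] false → true (antecedent false ⇒ implication holds) = true
[1.2.2.1] false OR true = true
[1.2.2] NOT true = false
[1.2.3.2] true OR false = true
[1.2.3] true → true = true
[1.2] true OR false OR true = true
[1] true OR true = true
[root] NOT true = false
Overall: false → refused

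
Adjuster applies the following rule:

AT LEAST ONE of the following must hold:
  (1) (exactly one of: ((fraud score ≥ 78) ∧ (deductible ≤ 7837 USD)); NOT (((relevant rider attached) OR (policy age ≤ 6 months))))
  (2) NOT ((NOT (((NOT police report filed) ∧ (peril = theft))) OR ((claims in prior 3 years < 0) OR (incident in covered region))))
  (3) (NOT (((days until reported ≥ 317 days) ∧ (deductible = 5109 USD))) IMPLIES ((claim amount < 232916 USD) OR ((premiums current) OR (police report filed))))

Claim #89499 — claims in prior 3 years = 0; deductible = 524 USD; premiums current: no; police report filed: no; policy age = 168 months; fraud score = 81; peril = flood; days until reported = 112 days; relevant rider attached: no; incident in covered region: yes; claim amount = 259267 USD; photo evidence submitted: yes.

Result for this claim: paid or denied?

Atomic conditions:
  fraud score ≥ 78: 81 ≥ 78 is true
  deductible ≤ 7837 USD: 524 ≤ 7837 is true
  relevant rider attached: no → false
  policy age ≤ 6 months: 168 ≤ 6 is false
  NOT police report filed: no → true
  peril = theft: flood == theft is false
  claims in prior 3 years < 0: 0 < 0 is false
  incident in covered region: yes → true
  days until reported ≥ 317 days: 112 ≥ 317 is false
  deductible = 5109 USD: 524 == 5109 is false
  claim amount < 232916 USD: 259267 < 232916 is false
  premiums current: no → false
  police report filed: no → false
Combine:
[1.1] true AND true = true
[1.2.1] false OR false = false
[1.2] NOT false = true
[1] exactly-one(true, true) = false
[2.1.1.1] true AND false = false
[2.1.1] NOT false = true
[2.1.2] false OR true = true
[2.1] true OR true = true
[2] NOT true = false
[3.1.1] false AND false = false
[3.1] NOT false = true
[3.2.2] false OR false = false
[3.2] false OR false = false
[3] true → false = false
[root] false OR false OR false = false
Overall: false → denied

Denied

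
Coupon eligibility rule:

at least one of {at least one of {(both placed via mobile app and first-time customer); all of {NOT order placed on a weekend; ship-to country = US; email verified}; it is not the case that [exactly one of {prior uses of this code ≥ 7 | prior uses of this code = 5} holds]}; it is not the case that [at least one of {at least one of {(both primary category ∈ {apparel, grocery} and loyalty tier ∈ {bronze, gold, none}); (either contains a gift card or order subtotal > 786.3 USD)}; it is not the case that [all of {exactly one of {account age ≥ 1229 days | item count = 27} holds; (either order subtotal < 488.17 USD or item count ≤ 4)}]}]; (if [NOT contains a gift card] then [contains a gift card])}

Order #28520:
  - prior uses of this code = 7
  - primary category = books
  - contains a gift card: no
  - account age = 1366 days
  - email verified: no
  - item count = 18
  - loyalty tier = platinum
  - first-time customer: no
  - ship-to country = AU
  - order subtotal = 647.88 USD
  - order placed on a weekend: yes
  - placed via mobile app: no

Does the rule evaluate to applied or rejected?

Rejected

Atomic conditions:
  placed via mobile app: no → false
  first-time customer: no → false
  NOT order placed on a weekend: yes → false
  ship-to country = US: AU == US is false
  email verified: no → false
  prior uses of this code ≥ 7: 7 ≥ 7 is true
  prior uses of this code = 5: 7 == 5 is false
  primary category ∈ {apparel, grocery}: books is not in the set → false
  loyalty tier ∈ {bronze, gold, none}: platinum is not in the set → false
  contains a gift card: no → false
  order subtotal > 786.3 USD: 647.88 > 786.3 is false
  account age ≥ 1229 days: 1366 ≥ 1229 is true
  item count = 27: 18 == 27 is false
  order subtotal < 488.17 USD: 647.88 < 488.17 is false
  item count ≤ 4: 18 ≤ 4 is false
  NOT contains a gift card: no → true
Combine:
[1.1] false AND false = false
[1.2] false AND false AND false = false
[1.3.1] exactly-one(true, false) = true
[1.3] NOT true = false
[1] false OR false OR false = false
[2.1.1.1] false AND false = false
[2.1.1.2] false OR false = false
[2.1.1] false OR false = false
[2.1.2.1.1] exactly-one(true, false) = true
[2.1.2.1.2] false OR false = false
[2.1.2.1] true AND false = false
[2.1.2] NOT false = true
[2.1] false OR true = true
[2] NOT true = false
[3] true → false = false
[root] false OR false OR false = false
Overall: false → rejected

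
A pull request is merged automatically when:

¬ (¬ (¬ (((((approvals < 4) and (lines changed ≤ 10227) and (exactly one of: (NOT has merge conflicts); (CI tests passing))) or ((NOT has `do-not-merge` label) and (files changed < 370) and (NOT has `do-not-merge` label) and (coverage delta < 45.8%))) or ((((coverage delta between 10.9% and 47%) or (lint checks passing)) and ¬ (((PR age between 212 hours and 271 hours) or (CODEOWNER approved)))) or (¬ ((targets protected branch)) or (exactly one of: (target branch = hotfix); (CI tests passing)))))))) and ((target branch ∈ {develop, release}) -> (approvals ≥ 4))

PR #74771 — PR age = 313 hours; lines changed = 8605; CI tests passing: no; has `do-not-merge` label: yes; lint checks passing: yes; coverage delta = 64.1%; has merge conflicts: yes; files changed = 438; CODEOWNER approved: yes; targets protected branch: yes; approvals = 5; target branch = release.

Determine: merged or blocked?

Atomic conditions:
  approvals < 4: 5 < 4 is false
  lines changed ≤ 10227: 8605 ≤ 10227 is true
  NOT has merge conflicts: yes → false
  CI tests passing: no → false
  NOT has `do-not-merge` label: yes → false
  files changed < 370: 438 < 370 is false
  coverage delta < 45.8%: 64.1 < 45.8 is false
  coverage delta between 10.9% and 47%: 64.1 in [10.9, 47] is false
  lint checks passing: yes → true
  PR age between 212 hours and 271 hours: 313 in [212, 271] is false
  CODEOWNER approved: yes → true
  targets protected branch: yes → true
  target branch = hotfix: release == hotfix is false
  target branch ∈ {develop, release}: release is in the set → true
  approvals ≥ 4: 5 ≥ 4 is true
Combine:
[1.1.1.1.1.1.3] exactly-one(false, false) = false
[1.1.1.1.1.1] false AND true AND false = false
[1.1.1.1.1.2] false AND false AND false AND false = false
[1.1.1.1.1] false OR false = false
[1.1.1.1.2.1.1] false OR true = true
[1.1.1.1.2.1.2.1] false OR true = true
[1.1.1.1.2.1.2] NOT true = false
[1.1.1.1.2.1] true AND false = false
[1.1.1.1.2.2.1] NOT true = false
[1.1.1.1.2.2.2] exactly-one(false, false) = false
[1.1.1.1.2.2] false OR false = false
[1.1.1.1.2] false OR false = false
[1.1.1.1] false OR false = false
[1.1.1] NOT false = true
[1.1] NOT true = false
[1] NOT false = true
[2] true → true = true
[root] true AND true = true
Overall: true → merged

Merged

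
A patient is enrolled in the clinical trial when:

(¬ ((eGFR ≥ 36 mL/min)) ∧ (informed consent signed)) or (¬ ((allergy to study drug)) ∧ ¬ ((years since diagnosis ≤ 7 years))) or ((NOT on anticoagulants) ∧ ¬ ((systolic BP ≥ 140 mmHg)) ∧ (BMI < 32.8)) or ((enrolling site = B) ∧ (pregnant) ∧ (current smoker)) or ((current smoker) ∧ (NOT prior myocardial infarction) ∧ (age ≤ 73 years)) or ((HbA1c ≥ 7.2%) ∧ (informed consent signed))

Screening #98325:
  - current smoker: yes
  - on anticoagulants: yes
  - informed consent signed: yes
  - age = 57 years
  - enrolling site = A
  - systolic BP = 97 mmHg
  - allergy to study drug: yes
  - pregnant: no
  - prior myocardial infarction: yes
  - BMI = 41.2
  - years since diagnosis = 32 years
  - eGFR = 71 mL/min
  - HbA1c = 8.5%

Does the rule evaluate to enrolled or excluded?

Enrolled

Atomic conditions:
  eGFR ≥ 36 mL/min: 71 ≥ 36 is true
  informed consent signed: yes → true
  allergy to study drug: yes → true
  years since diagnosis ≤ 7 years: 32 ≤ 7 is false
  NOT on anticoagulants: yes → false
  systolic BP ≥ 140 mmHg: 97 ≥ 140 is false
  BMI < 32.8: 41.2 < 32.8 is false
  enrolling site = B: A == B is false
  pregnant: no → false
  current smoker: yes → true
  NOT prior myocardial infarction: yes → false
  age ≤ 73 years: 57 ≤ 73 is true
  HbA1c ≥ 7.2%: 8.5 ≥ 7.2 is true
Combine:
[1.1] NOT true = false
[1] false AND true = false
[2.1] NOT true = false
[2.2] NOT false = true
[2] false AND true = false
[3.2] NOT false = true
[3] false AND true AND false = false
[4] false AND false AND true = false
[5] true AND false AND true = false
[6] true AND true = true
[root] false OR false OR false OR false OR false OR true = true
Overall: true → enrolled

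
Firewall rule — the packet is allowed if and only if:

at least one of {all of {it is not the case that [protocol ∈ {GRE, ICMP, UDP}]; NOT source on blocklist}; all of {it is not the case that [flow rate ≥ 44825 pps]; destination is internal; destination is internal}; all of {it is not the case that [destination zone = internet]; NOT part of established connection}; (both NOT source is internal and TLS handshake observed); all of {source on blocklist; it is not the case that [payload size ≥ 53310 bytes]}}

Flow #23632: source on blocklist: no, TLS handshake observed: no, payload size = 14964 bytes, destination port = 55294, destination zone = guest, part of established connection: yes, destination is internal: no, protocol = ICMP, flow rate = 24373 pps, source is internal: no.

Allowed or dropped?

Atomic conditions:
  protocol ∈ {GRE, ICMP, UDP}: ICMP is in the set → true
  NOT source on blocklist: no → true
  flow rate ≥ 44825 pps: 24373 ≥ 44825 is false
  destination is internal: no → false
  destination zone = internet: guest == internet is false
  NOT part of established connection: yes → false
  NOT source is internal: no → true
  TLS handshake observed: no → false
  source on blocklist: no → false
  payload size ≥ 53310 bytes: 14964 ≥ 53310 is false
Combine:
[1.1] NOT true = false
[1] false AND true = false
[2.1] NOT false = true
[2] true AND false AND false = false
[3.1] NOT false = true
[3] true AND false = false
[4] true AND false = false
[5.2] NOT false = true
[5] false AND true = false
[root] false OR false OR false OR false OR false = false
Overall: false → dropped

Dropped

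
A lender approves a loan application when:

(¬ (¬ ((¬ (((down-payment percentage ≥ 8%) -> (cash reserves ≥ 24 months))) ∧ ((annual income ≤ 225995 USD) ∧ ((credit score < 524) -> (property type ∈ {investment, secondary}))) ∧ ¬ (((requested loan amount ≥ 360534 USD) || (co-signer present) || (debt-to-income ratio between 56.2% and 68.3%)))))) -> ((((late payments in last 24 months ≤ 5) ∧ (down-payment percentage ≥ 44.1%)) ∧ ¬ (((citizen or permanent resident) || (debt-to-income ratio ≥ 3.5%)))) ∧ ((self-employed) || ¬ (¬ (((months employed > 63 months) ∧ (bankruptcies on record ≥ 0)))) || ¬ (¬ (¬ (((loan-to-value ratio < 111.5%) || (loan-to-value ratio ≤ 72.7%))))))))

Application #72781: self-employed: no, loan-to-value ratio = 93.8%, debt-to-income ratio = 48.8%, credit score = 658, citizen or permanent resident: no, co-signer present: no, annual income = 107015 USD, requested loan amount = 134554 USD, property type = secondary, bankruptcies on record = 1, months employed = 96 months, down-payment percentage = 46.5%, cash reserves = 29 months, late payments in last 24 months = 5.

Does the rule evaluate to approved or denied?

Approved

Atomic conditions:
  down-payment percentage ≥ 8%: 46.5 ≥ 8 is true
  cash reserves ≥ 24 months: 29 ≥ 24 is true
  annual income ≤ 225995 USD: 107015 ≤ 225995 is true
  credit score < 524: 658 < 524 is false
  property type ∈ {investment, secondary}: secondary is in the set → true
  requested loan amount ≥ 360534 USD: 134554 ≥ 360534 is false
  co-signer present: no → false
  debt-to-income ratio between 56.2% and 68.3%: 48.8 in [56.2, 68.3] is false
  late payments in last 24 months ≤ 5: 5 ≤ 5 is true
  down-payment percentage ≥ 44.1%: 46.5 ≥ 44.1 is true
  citizen or permanent resident: no → false
  debt-to-income ratio ≥ 3.5%: 48.8 ≥ 3.5 is true
  self-employed: no → false
  months employed > 63 months: 96 > 63 is true
  bankruptcies on record ≥ 0: 1 ≥ 0 is true
  loan-to-value ratio < 111.5%: 93.8 < 111.5 is true
  loan-to-value ratio ≤ 72.7%: 93.8 ≤ 72.7 is false
Combine:
[1.1.1.1.1] true → true = true
[1.1.1.1] NOT true = false
[1.1.1.2.2] false → true (antecedent false ⇒ implication holds) = true
[1.1.1.2] true AND true = true
[1.1.1.3.1] false OR false OR false = false
[1.1.1.3] NOT false = true
[1.1.1] false AND true AND true = false
[1.1] NOT false = true
[1] NOT true = false
[2.1.1] true AND true = true
[2.1.2.1] false OR true = true
[2.1.2] NOT true = false
[2.1] true AND false = false
[2.2.2.1.1] true AND true = true
[2.2.2.1] NOT true = false
[2.2.2] NOT false = true
[2.2.3.1.1.1] true OR false = true
[2.2.3.1.1] NOT true = false
[2.2.3.1] NOT false = true
[2.2.3] NOT true = false
[2.2] false OR true OR false = true
[2] false AND true = false
[root] false → false (antecedent false ⇒ implication holds) = true
Overall: true → approved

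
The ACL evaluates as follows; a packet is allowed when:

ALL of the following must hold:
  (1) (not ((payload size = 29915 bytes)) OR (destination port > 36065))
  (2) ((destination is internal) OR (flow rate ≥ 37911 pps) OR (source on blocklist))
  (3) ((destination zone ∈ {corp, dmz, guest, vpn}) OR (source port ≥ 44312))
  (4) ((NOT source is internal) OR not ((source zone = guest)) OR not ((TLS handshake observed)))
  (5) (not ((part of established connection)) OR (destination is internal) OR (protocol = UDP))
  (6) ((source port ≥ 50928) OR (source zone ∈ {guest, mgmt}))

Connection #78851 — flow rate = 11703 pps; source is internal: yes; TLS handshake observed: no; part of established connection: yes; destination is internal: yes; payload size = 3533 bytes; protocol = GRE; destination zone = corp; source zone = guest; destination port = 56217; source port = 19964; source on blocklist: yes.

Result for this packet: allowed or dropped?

Atomic conditions:
  payload size = 29915 bytes: 3533 == 29915 is false
  destination port > 36065: 56217 > 36065 is true
  destination is internal: yes → true
  flow rate ≥ 37911 pps: 11703 ≥ 37911 is false
  source on blocklist: yes → true
  destination zone ∈ {corp, dmz, guest, vpn}: corp is in the set → true
  source port ≥ 44312: 19964 ≥ 44312 is false
  NOT source is internal: yes → false
  source zone = guest: guest == guest is true
  TLS handshake observed: no → false
  part of established connection: yes → true
  protocol = UDP: GRE == UDP is false
  source port ≥ 50928: 19964 ≥ 50928 is false
  source zone ∈ {guest, mgmt}: guest is in the set → true
Combine:
[1.1] NOT false = true
[1] true OR true = true
[2] true OR false OR true = true
[3] true OR false = true
[4.2] NOT true = false
[4.3] NOT false = true
[4] false OR false OR true = true
[5.1] NOT true = false
[5] false OR true OR false = true
[6] false OR true = true
[root] true AND true AND true AND true AND true AND true = true
Overall: true → allowed

Allowed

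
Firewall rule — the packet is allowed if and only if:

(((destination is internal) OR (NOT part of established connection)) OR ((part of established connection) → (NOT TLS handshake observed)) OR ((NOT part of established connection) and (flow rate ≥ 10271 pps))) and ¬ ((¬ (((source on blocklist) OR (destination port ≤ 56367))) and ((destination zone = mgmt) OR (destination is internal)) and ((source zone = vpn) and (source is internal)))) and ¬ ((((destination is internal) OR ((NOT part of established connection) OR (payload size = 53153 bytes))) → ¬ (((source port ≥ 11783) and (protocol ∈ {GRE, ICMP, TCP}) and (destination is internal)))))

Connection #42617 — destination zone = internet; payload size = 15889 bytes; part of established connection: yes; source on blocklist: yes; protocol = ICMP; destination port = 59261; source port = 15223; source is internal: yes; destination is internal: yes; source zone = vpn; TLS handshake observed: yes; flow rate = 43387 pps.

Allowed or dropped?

Atomic conditions:
  destination is internal: yes → true
  NOT part of established connection: yes → false
  part of established connection: yes → true
  NOT TLS handshake observed: yes → false
  flow rate ≥ 10271 pps: 43387 ≥ 10271 is true
  source on blocklist: yes → true
  destination port ≤ 56367: 59261 ≤ 56367 is false
  destination zone = mgmt: internet == mgmt is false
  source zone = vpn: vpn == vpn is true
  source is internal: yes → true
  payload size = 53153 bytes: 15889 == 53153 is false
  source port ≥ 11783: 15223 ≥ 11783 is true
  protocol ∈ {GRE, ICMP, TCP}: ICMP is in the set → true
Combine:
[1.1] true OR false = true
[1.2] true → false = false
[1.3] false AND true = false
[1] true OR false OR false = true
[2.1.1.1] true OR false = true
[2.1.1] NOT true = false
[2.1.2] false OR true = true
[2.1.3] true AND true = true
[2.1] false AND true AND true = false
[2] NOT false = true
[3.1.1.2] false OR false = false
[3.1.1] true OR false = true
[3.1.2.1] true AND true AND true = true
[3.1.2] NOT true = false
[3.1] true → false = false
[3] NOT false = true
[root] true AND true AND true = true
Overall: true → allowed

Allowed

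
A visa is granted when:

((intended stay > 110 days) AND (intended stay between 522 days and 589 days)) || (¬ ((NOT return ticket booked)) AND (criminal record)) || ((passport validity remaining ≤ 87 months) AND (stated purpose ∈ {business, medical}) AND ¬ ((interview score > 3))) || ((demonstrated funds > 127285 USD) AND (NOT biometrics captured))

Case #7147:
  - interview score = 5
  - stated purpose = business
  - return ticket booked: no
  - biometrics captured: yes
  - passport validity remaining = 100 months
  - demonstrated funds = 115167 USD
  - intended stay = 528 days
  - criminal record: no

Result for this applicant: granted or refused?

Atomic conditions:
  intended stay > 110 days: 528 > 110 is true
  intended stay between 522 days and 589 days: 528 in [522, 589] is true
  NOT return ticket booked: no → true
  criminal record: no → false
  passport validity remaining ≤ 87 months: 100 ≤ 87 is false
  stated purpose ∈ {business, medical}: business is in the set → true
  interview score > 3: 5 > 3 is true
  demonstrated funds > 127285 USD: 115167 > 127285 is false
  NOT biometrics captured: yes → false
Combine:
[1] true AND true = true
[2.1] NOT true = false
[2] false AND false = false
[3.3] NOT true = false
[3] false AND true AND false = false
[4] false AND false = false
[root] true OR false OR false OR false = true
Overall: true → granted

Granted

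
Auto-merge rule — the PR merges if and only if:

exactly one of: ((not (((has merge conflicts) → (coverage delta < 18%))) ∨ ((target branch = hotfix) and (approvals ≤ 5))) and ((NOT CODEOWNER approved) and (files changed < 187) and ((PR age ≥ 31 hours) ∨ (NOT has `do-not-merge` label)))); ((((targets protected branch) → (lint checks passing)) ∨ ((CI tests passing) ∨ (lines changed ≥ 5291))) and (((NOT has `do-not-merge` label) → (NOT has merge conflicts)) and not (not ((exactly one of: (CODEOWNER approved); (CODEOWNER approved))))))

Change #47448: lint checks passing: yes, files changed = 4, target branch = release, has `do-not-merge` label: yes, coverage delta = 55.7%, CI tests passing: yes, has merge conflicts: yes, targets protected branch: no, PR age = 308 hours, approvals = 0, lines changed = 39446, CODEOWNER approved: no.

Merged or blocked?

Merged

Atomic conditions:
  has merge conflicts: yes → true
  coverage delta < 18%: 55.7 < 18 is false
  target branch = hotfix: release == hotfix is false
  approvals ≤ 5: 0 ≤ 5 is true
  NOT CODEOWNER approved: no → true
  files changed < 187: 4 < 187 is true
  PR age ≥ 31 hours: 308 ≥ 31 is true
  NOT has `do-not-merge` label: yes → false
  targets protected branch: no → false
  lint checks passing: yes → true
  CI tests passing: yes → true
  lines changed ≥ 5291: 39446 ≥ 5291 is true
  NOT has merge conflicts: yes → false
  CODEOWNER approved: no → false
Combine:
[1.1.1.1] true → false = false
[1.1.1] NOT false = true
[1.1.2] false AND true = false
[1.1] true OR false = true
[1.2.3] true OR false = true
[1.2] true AND true AND true = true
[1] true AND true = true
[2.1.1] false → true (antecedent false ⇒ implication holds) = true
[2.1.2] true OR true = true
[2.1] true OR true = true
[2.2.1] false → false (antecedent false ⇒ implication holds) = true
[2.2.2.1.1] exactly-one(false, false) = false
[2.2.2.1] NOT false = true
[2.2.2] NOT true = false
[2.2] true AND false = false
[2] true AND false = false
[root] exactly-one(true, false) = true
Overall: true → merged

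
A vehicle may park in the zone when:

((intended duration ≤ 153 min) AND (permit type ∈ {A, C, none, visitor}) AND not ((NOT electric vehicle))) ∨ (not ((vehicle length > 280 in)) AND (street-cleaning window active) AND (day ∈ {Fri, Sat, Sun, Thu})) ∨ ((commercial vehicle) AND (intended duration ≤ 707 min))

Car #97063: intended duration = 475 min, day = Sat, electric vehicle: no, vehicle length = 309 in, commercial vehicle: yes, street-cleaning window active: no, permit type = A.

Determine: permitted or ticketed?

Atomic conditions:
  intended duration ≤ 153 min: 475 ≤ 153 is false
  permit type ∈ {A, C, none, visitor}: A is in the set → true
  NOT electric vehicle: no → true
  vehicle length > 280 in: 309 > 280 is true
  street-cleaning window active: no → false
  day ∈ {Fri, Sat, Sun, Thu}: Sat is in the set → true
  commercial vehicle: yes → true
  intended duration ≤ 707 min: 475 ≤ 707 is true
Combine:
[1.3] NOT true = false
[1] false AND true AND false = false
[2.1] NOT true = false
[2] false AND false AND true = false
[3] true AND true = true
[root] false OR false OR true = true
Overall: true → permitted

Permitted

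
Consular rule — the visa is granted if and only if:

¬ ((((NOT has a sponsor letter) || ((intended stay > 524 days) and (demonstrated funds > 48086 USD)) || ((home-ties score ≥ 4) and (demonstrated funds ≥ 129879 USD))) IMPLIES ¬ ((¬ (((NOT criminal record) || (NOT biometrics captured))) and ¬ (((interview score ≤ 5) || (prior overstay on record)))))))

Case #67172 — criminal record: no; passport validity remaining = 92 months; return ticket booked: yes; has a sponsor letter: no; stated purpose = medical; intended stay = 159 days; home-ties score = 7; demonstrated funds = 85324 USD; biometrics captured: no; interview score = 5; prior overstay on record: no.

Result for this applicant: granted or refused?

Refused

Atomic conditions:
  NOT has a sponsor letter: no → true
  intended stay > 524 days: 159 > 524 is false
  demonstrated funds > 48086 USD: 85324 > 48086 is true
  home-ties score ≥ 4: 7 ≥ 4 is true
  demonstrated funds ≥ 129879 USD: 85324 ≥ 129879 is false
  NOT criminal record: no → true
  NOT biometrics captured: no → true
  interview score ≤ 5: 5 ≤ 5 is true
  prior overstay on record: no → false
Combine:
[1.1.2] false AND true = false
[1.1.3] true AND false = false
[1.1] true OR false OR false = true
[1.2.1.1.1] true OR true = true
[1.2.1.1] NOT true = false
[1.2.1.2.1] true OR false = true
[1.2.1.2] NOT true = false
[1.2.1] false AND false = false
[1.2] NOT false = true
[1] true → true = true
[root] NOT true = false
Overall: false → refused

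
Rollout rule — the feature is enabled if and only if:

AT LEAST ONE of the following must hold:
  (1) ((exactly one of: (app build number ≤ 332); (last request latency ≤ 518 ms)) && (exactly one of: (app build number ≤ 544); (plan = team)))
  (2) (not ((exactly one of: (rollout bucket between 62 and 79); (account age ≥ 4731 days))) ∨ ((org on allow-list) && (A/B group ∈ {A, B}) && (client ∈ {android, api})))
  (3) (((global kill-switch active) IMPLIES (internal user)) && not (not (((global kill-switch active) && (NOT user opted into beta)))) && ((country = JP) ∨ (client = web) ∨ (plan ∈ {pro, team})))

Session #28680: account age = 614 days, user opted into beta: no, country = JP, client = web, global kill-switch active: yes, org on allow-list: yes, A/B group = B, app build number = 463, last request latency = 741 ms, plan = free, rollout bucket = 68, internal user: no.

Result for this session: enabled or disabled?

Disabled

Atomic conditions:
  app build number ≤ 332: 463 ≤ 332 is false
  last request latency ≤ 518 ms: 741 ≤ 518 is false
  app build number ≤ 544: 463 ≤ 544 is true
  plan = team: free == team is false
  rollout bucket between 62 and 79: 68 in [62, 79] is true
  account age ≥ 4731 days: 614 ≥ 4731 is false
  org on allow-list: yes → true
  A/B group ∈ {A, B}: B is in the set → true
  client ∈ {android, api}: web is not in the set → false
  global kill-switch active: yes → true
  internal user: no → false
  NOT user opted into beta: no → true
  country = JP: JP == JP is true
  client = web: web == web is true
  plan ∈ {pro, team}: free is not in the set → false
Combine:
[1.1] exactly-one(false, false) = false
[1.2] exactly-one(true, false) = true
[1] false AND true = false
[2.1.1] exactly-one(true, false) = true
[2.1] NOT true = false
[2.2] true AND true AND false = false
[2] false OR false = false
[3.1] true → false = false
[3.2.1.1] true AND true = true
[3.2.1] NOT true = false
[3.2] NOT false = true
[3.3] true OR true OR false = true
[3] false AND true AND true = false
[root] false OR false OR false = false
Overall: false → disabled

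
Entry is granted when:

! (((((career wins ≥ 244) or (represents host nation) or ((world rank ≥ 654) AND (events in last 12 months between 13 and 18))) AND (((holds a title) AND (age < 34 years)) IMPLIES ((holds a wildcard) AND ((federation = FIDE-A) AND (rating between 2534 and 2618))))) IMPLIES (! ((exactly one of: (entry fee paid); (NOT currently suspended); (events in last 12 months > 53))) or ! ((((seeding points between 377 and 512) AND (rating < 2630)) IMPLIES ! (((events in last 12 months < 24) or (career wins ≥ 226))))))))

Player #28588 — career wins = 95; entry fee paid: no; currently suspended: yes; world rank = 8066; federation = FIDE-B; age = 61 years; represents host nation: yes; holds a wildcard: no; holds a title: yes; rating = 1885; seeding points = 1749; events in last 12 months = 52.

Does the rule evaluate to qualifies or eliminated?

Atomic conditions:
  career wins ≥ 244: 95 ≥ 244 is false
  represents host nation: yes → true
  world rank ≥ 654: 8066 ≥ 654 is true
  events in last 12 months between 13 and 18: 52 in [13, 18] is false
  holds a title: yes → true
  age < 34 years: 61 < 34 is false
  holds a wildcard: no → false
  federation = FIDE-A: FIDE-B == FIDE-A is false
  rating between 2534 and 2618: 1885 in [2534, 2618] is false
  entry fee paid: no → false
  NOT currently suspended: yes → false
  events in last 12 months > 53: 52 > 53 is false
  seeding points between 377 and 512: 1749 in [377, 512] is false
  rating < 2630: 1885 < 2630 is true
  events in last 12 months < 24: 52 < 24 is false
  career wins ≥ 226: 95 ≥ 226 is false
Combine:
[1.1.1.3] true AND false = false
[1.1.1] false OR true OR false = true
[1.1.2.1] true AND false = false
[1.1.2.2.2] false AND false = false
[1.1.2.2] false AND false = false
[1.1.2] false → false (antecedent false ⇒ implication holds) = true
[1.1] true AND true = true
[1.2.1.1] exactly-one(false, false, false) = false
[1.2.1] NOT false = true
[1.2.2.1.1] false AND true = false
[1.2.2.1.2.1] false OR false = false
[1.2.2.1.2] NOT false = true
[1.2.2.1] false → true (antecedent false ⇒ implication holds) = true
[1.2.2] NOT true = false
[1.2] true OR false = true
[1] true → true = true
[root] NOT true = false
Overall: false → eliminated

Eliminated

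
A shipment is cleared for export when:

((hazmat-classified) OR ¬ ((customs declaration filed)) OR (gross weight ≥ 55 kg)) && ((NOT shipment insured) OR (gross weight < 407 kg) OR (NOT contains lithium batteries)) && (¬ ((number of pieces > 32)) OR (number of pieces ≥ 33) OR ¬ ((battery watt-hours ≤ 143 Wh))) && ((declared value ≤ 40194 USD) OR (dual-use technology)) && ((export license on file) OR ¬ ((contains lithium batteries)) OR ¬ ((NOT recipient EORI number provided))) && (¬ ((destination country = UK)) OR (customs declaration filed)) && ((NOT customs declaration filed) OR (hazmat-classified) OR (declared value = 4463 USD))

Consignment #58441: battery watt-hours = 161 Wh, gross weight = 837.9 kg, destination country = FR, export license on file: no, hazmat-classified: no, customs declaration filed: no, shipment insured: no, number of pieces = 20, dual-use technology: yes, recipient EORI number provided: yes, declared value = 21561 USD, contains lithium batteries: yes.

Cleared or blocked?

Atomic conditions:
  hazmat-classified: no → false
  customs declaration filed: no → false
  gross weight ≥ 55 kg: 837.9 ≥ 55 is true
  NOT shipment insured: no → true
  gross weight < 407 kg: 837.9 < 407 is false
  NOT contains lithium batteries: yes → false
  number of pieces > 32: 20 > 32 is false
  number of pieces ≥ 33: 20 ≥ 33 is false
  battery watt-hours ≤ 143 Wh: 161 ≤ 143 is false
  declared value ≤ 40194 USD: 21561 ≤ 40194 is true
  dual-use technology: yes → true
  export license on file: no → false
  contains lithium batteries: yes → true
  NOT recipient EORI number provided: yes → false
  destination country = UK: FR == UK is false
  NOT customs declaration filed: no → true
  declared value = 4463 USD: 21561 == 4463 is false
Combine:
[1.2] NOT false = true
[1] false OR true OR true = true
[2] true OR false OR false = true
[3.1] NOT false = true
[3.3] NOT false = true
[3] true OR false OR true = true
[4] true OR true = true
[5.2] NOT true = false
[5.3] NOT false = true
[5] false OR false OR true = true
[6.1] NOT false = true
[6] true OR false = true
[7] true OR false OR false = true
[root] true AND true AND true AND true AND true AND true AND true = true
Overall: true → cleared

Cleared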